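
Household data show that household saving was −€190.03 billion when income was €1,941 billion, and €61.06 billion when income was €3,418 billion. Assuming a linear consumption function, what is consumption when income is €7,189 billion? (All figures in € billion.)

C = 6486.87

MPS = ΔS/ΔY = (61.06 − (-190.03))/(3418 − 1941) = 251.09/1477 = 0.17
MPC = 1 − MPS = 0.83
Autonomous saving = -190.03 − 0.17(1941) = -520, so a = 520
C = 520 + 0.83(7189) = 520 + 5966.87 = 6486.87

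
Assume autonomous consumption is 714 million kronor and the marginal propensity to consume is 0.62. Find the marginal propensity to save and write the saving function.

MPS = 1 − MPC = 1 − 0.62 = 0.38
S = Y − C = -714 + 0.38Y

MPS = 0.38; S = -714 + 0.38Y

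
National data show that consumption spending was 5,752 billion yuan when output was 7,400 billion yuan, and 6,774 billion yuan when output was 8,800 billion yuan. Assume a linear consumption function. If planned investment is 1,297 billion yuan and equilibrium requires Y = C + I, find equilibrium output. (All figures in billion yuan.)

MPC = (6774 − 5752)/(8800 − 7400) = 1022/1400 = 0.73
a = 5752 − 0.73(7400) = 350
Equilibrium: Y = 350 + 0.73Y + 1297
0.27Y = 1647, so Y = 1647/0.27 = 6100

Y = 6100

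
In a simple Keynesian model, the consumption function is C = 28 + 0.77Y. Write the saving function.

S = Y − C = Y − (28 + 0.77Y) = -28 + (1 − 0.77)Y

S = -28 + 0.23Y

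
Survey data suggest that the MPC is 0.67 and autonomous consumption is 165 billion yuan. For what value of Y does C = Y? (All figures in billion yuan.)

At break-even, C = Y: 165 + 0.67Y = Y
0.33Y = 165, so Y = 165/0.33 = 500

Y = 500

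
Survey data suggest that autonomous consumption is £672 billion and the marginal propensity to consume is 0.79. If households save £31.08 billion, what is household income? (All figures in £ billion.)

Y = 3348

S = Y − C = -672 + 0.21Y
-672 + 0.21Y = 31.08, so 0.21Y = 703.08 and Y = 3348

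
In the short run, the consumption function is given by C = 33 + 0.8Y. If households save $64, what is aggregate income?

S = Y − C = -33 + 0.2Y
-33 + 0.2Y = 64, so 0.2Y = 97 and Y = 485

Y = 485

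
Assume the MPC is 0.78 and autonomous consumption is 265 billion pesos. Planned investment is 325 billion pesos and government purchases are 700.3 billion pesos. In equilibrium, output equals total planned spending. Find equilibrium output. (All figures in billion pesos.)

Y = 5865

Y = C + I + G = 265 + 0.78Y + 325 + 700.3
Y − 0.78Y = 1290.3
0.22Y = 1290.3, so Y = 1290.3/0.22 = 5865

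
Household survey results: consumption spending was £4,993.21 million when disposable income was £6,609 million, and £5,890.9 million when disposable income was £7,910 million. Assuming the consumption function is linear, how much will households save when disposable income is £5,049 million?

S = 1132.19

MPC = (5890.9 − 4993.21)/(7910 − 6609) = 897.69/1301 = 0.69
a = 4993.21 − 0.69(6609) = 4993.21 − 4560.21 = 433
C = 433 + 0.69(5049) = 3916.81
S = 5049 − 3916.81 = 1132.19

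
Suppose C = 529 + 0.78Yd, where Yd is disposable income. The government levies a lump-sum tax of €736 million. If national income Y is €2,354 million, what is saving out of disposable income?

S = -173.04

Yd = Y − T = 2354 − 736 = 1618
C = 529 + 0.78(1618) = 529 + 1262.04 = 1791.04
S = Yd − C = 1618 − 1791.04 = -173.04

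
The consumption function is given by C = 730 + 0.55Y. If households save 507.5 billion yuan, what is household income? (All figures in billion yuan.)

S = Y − C = -730 + 0.45Y
-730 + 0.45Y = 507.5, so 0.45Y = 1237.5 and Y = 2750

Y = 2750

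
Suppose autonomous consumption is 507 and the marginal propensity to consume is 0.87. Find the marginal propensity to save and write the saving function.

MPS = 0.13; S = -507 + 0.13Y

MPS = 1 − MPC = 1 − 0.87 = 0.13
S = Y − C = -507 + 0.13Y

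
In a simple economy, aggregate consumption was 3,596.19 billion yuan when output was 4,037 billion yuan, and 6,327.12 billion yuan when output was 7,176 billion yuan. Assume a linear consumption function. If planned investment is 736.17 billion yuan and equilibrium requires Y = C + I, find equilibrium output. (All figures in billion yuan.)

MPC = (6327.12 − 3596.19)/(7176 − 4037) = 2730.93/3139 = 0.87
a = 3596.19 − 0.87(4037) = 84
Equilibrium: Y = 84 + 0.87Y + 736.17
0.13Y = 820.17, so Y = 820.17/0.13 = 6309

Y = 6309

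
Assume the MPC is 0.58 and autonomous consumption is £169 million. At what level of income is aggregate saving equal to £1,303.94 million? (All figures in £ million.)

Y = 3507

S = Y − C = -169 + 0.42Y
-169 + 0.42Y = 1303.94, so 0.42Y = 1472.94 and Y = 3507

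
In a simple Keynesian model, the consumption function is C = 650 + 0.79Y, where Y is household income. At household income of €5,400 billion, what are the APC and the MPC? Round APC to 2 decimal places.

APC = 0.91; MPC = 0.79

MPC = 0.79 (the slope of the consumption function)
C = 650 + 0.79(5400) = 4916, so APC = 4916/5400 = 0.91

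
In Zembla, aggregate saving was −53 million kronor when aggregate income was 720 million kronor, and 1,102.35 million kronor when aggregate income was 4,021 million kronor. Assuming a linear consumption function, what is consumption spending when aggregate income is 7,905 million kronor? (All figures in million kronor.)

C = 5443.25

MPS = ΔS/ΔY = (1102.35 − (-53))/(4021 − 720) = 1155.35/3301 = 0.35
MPC = 1 − MPS = 0.65
Autonomous saving = -53 − 0.35(720) = -305, so a = 305
C = 305 + 0.65(7905) = 305 + 5138.25 = 5443.25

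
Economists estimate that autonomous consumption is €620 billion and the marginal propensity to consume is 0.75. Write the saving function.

S = -620 + 0.25Y

S = Y − C = Y − (620 + 0.75Y) = -620 + (1 − 0.75)Y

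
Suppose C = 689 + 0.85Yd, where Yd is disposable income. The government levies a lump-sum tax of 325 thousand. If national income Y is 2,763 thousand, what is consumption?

C = 2761.3

Yd = Y − T = 2763 − 325 = 2438
C = 689 + 0.85(2438) = 689 + 2072.3 = 2761.3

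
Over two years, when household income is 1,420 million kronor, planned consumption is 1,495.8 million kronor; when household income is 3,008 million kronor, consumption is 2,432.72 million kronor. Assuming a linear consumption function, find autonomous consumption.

MPC = ΔC/ΔY = (2432.72 − 1495.8)/(3008 − 1420) = 936.92/1588 = 0.59
a = C − MPC·Y = 1495.8 − 0.59(1420) = 1495.8 − 837.8 = 658

a = 658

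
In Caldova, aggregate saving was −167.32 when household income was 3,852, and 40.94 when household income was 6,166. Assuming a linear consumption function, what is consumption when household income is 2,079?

C = 2405.89

MPS = ΔS/ΔY = (40.94 − (-167.32))/(6166 − 3852) = 208.26/2314 = 0.09
MPC = 1 − MPS = 0.91
Autonomous saving = -167.32 − 0.09(3852) = -514, so a = 514
C = 514 + 0.91(2079) = 514 + 1891.89 = 2405.89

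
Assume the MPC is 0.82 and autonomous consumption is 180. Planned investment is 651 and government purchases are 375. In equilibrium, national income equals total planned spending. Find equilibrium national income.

Y = 6700

Y = C + I + G = 180 + 0.82Y + 651 + 375
Y − 0.82Y = 1206
0.18Y = 1206, so Y = 1206/0.18 = 6700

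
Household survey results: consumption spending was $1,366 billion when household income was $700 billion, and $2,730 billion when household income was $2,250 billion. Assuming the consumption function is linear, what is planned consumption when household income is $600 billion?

C = 1278

MPC = (2730 − 1366)/(2250 − 700) = 1364/1550 = 0.88
a = 1366 − 0.88(700) = 1366 − 616 = 750
C = 750 + 0.88(600) = 750 + 528 = 1278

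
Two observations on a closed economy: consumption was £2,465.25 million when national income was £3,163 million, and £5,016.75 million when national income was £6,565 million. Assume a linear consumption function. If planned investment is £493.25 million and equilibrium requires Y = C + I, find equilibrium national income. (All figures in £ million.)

Y = 2345

MPC = (5016.75 − 2465.25)/(6565 − 3163) = 2551.5/3402 = 0.75
a = 2465.25 − 0.75(3163) = 93
Equilibrium: Y = 93 + 0.75Y + 493.25
0.25Y = 586.25, so Y = 586.25/0.25 = 2345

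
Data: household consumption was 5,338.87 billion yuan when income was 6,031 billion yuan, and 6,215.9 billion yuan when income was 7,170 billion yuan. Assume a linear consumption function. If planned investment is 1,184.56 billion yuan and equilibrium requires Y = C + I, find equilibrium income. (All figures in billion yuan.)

MPC = (6215.9 − 5338.87)/(7170 − 6031) = 877.03/1139 = 0.77
a = 5338.87 − 0.77(6031) = 695
Equilibrium: Y = 695 + 0.77Y + 1184.56
0.23Y = 1879.56, so Y = 1879.56/0.23 = 8172

Y = 8172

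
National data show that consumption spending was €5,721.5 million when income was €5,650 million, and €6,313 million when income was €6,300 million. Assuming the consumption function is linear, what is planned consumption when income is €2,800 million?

MPC = (6313 − 5721.5)/(6300 − 5650) = 591.5/650 = 0.91
a = 5721.5 − 0.91(5650) = 5721.5 − 5141.5 = 580
C = 580 + 0.91(2800) = 580 + 2548 = 3128

C = 3128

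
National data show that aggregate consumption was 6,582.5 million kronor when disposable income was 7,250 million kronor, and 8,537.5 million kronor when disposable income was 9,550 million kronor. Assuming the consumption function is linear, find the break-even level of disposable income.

Y = 2800

MPC = (8537.5 − 6582.5)/(9550 − 7250) = 1955/2300 = 0.85
a = 6582.5 − 0.85(7250) = 6582.5 − 6162.5 = 420
Break-even: Y = a/(1−MPC) = 420/0.15 = 2800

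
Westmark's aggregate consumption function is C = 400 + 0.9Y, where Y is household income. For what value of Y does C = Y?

At break-even, C = Y: 400 + 0.9Y = Y
0.1Y = 400, so Y = 400/0.1 = 4000

Y = 4000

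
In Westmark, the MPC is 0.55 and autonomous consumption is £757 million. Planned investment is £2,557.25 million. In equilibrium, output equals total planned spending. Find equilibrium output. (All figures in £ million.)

Y = C + I = 757 + 0.55Y + 2557.25
Y − 0.55Y = 3314.25
0.45Y = 3314.25, so Y = 3314.25/0.45 = 7365

Y = 7365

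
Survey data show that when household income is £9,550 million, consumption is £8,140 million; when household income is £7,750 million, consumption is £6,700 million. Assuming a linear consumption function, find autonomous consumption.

MPC = ΔC/ΔY = (8140 − 6700)/(9550 − 7750) = 1440/1800 = 0.8
a = C − MPC·Y = 6700 − 0.8(7750) = 6700 − 6200 = 500

a = 500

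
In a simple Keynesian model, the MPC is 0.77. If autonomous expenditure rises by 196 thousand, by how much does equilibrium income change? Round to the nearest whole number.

ΔY ≈ 852

The multiplier is 1/(1 − MPC) = 1/0.23.
ΔY = 196/0.23 = 852.17 ≈ 852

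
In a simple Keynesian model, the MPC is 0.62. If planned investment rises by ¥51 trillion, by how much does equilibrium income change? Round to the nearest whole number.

ΔY ≈ 134

The multiplier is 1/(1 − MPC) = 1/0.38.
ΔY = 51/0.38 = 134.21 ≈ 134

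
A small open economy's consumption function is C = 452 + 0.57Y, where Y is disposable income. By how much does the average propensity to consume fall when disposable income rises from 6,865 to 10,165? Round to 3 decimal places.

ΔAPC = 0.021

At Y = 6865: C = 452 + 0.57(6865) = 4365.05, APC = 4365.05/6865 = 0.6358
At Y = 10165: C = 6246.05, APC = 6246.05/10165 = 0.6145
Fall in APC = 0.6358 − 0.6145 = 0.0213 ≈ 0.021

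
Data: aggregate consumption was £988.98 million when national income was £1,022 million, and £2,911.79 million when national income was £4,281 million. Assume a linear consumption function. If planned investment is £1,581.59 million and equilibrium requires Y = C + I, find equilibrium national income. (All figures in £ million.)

MPC = (2911.79 − 988.98)/(4281 − 1022) = 1922.81/3259 = 0.59
a = 988.98 − 0.59(1022) = 386
Equilibrium: Y = 386 + 0.59Y + 1581.59
0.41Y = 1967.59, so Y = 1967.59/0.41 = 4799

Y = 4799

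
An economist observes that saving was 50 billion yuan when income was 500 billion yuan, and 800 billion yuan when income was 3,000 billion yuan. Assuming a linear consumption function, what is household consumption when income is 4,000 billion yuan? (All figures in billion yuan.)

MPS = ΔS/ΔY = (800 − 50)/(3000 − 500) = 750/2500 = 0.3
MPC = 1 − MPS = 0.7
Autonomous saving = 50 − 0.3(500) = -100, so a = 100
C = 100 + 0.7(4000) = 100 + 2800 = 2900

C = 2900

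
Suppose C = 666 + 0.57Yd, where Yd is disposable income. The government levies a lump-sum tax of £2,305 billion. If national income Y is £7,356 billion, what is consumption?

Yd = Y − T = 7356 − 2305 = 5051
C = 666 + 0.57(5051) = 666 + 2879.07 = 3545.07

C = 3545.07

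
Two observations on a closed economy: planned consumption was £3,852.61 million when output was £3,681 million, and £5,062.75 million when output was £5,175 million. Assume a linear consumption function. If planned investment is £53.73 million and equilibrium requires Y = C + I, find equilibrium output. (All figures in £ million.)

Y = 4867

MPC = (5062.75 − 3852.61)/(5175 − 3681) = 1210.14/1494 = 0.81
a = 3852.61 − 0.81(3681) = 871
Equilibrium: Y = 871 + 0.81Y + 53.73
0.19Y = 924.73, so Y = 924.73/0.19 = 4867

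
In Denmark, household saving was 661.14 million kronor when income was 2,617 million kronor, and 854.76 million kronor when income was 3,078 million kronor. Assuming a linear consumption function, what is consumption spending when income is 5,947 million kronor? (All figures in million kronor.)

MPS = ΔS/ΔY = (854.76 − 661.14)/(3078 − 2617) = 193.62/461 = 0.42
MPC = 1 − MPS = 0.58
Autonomous saving = 661.14 − 0.42(2617) = -438, so a = 438
C = 438 + 0.58(5947) = 438 + 3449.26 = 3887.26

C = 3887.26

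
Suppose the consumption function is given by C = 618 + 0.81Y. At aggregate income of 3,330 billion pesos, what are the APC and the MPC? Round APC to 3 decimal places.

MPC = 0.81 (the slope of the consumption function)
C = 618 + 0.81(3330) = 3315.3, so APC = 3315.3/3330 = 0.996

APC = 0.996; MPC = 0.81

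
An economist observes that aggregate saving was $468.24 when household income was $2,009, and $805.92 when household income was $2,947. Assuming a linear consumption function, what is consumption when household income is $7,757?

C = 5219.48

MPS = ΔS/ΔY = (805.92 − 468.24)/(2947 − 2009) = 337.68/938 = 0.36
MPC = 1 − MPS = 0.64
Autonomous saving = 468.24 − 0.36(2009) = -255, so a = 255
C = 255 + 0.64(7757) = 255 + 4964.48 = 5219.48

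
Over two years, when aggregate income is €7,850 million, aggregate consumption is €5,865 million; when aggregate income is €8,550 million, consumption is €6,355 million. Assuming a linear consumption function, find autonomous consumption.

MPC = ΔC/ΔY = (6355 − 5865)/(8550 − 7850) = 490/700 = 0.7
a = C − MPC·Y = 5865 − 0.7(7850) = 5865 − 5495 = 370

a = 370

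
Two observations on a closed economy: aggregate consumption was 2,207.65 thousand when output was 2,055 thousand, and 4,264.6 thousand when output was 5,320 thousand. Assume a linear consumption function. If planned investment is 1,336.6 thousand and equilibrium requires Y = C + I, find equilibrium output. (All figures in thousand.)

MPC = (4264.6 − 2207.65)/(5320 − 2055) = 2056.95/3265 = 0.63
a = 2207.65 − 0.63(2055) = 913
Equilibrium: Y = 913 + 0.63Y + 1336.6
0.37Y = 2249.6, so Y = 2249.6/0.37 = 6080

Y = 6080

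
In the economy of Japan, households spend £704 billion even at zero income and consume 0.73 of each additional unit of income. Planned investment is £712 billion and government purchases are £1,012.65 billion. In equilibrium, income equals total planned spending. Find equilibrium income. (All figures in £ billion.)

Y = 8995

Y = C + I + G = 704 + 0.73Y + 712 + 1012.65
Y − 0.73Y = 2428.65
0.27Y = 2428.65, so Y = 2428.65/0.27 = 8995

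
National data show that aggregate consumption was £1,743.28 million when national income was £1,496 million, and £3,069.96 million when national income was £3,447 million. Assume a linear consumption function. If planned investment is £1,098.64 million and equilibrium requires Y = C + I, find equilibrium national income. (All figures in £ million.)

Y = 5702

MPC = (3069.96 − 1743.28)/(3447 − 1496) = 1326.68/1951 = 0.68
a = 1743.28 − 0.68(1496) = 726
Equilibrium: Y = 726 + 0.68Y + 1098.64
0.32Y = 1824.64, so Y = 1824.64/0.32 = 5702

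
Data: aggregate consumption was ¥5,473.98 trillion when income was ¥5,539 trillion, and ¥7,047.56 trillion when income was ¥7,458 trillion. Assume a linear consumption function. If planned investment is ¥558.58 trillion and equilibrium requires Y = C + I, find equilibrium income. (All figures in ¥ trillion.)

Y = 8281

MPC = (7047.56 − 5473.98)/(7458 − 5539) = 1573.58/1919 = 0.82
a = 5473.98 − 0.82(5539) = 932
Equilibrium: Y = 932 + 0.82Y + 558.58
0.18Y = 1490.58, so Y = 1490.58/0.18 = 8281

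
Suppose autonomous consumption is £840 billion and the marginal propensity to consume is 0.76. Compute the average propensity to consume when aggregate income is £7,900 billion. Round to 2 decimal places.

C = 840 + 0.76(7900) = 6844
APC = C/Y = 6844/7900 = 0.87

APC = 0.87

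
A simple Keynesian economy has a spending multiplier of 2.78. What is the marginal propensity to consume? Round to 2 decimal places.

k = 1/(1 − MPC), so 1 − MPC = 1/k = 1/2.78 = 0.3597
MPC = 1 − 0.3597 = 0.64

MPC = 0.64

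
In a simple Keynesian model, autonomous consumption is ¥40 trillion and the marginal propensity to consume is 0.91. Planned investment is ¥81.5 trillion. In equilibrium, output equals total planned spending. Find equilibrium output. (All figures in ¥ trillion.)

Y = 1350

Y = C + I = 40 + 0.91Y + 81.5
Y − 0.91Y = 121.5
0.09Y = 121.5, so Y = 121.5/0.09 = 1350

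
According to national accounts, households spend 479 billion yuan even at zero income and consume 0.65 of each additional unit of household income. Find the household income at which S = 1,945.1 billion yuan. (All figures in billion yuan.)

Y = 6926

S = Y − C = -479 + 0.35Y
-479 + 0.35Y = 1945.1, so 0.35Y = 2424.1 and Y = 6926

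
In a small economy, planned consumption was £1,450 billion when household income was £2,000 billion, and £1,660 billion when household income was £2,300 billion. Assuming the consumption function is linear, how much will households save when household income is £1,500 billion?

MPC = (1660 − 1450)/(2300 − 2000) = 210/300 = 0.7
a = 1450 − 0.7(2000) = 1450 − 1400 = 50
C = 50 + 0.7(1500) = 1100
S = 1500 − 1100 = 400

S = 400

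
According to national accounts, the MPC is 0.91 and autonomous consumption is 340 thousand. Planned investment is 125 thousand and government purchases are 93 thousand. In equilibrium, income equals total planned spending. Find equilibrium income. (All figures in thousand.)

Y = 6200

Y = C + I + G = 340 + 0.91Y + 125 + 93
Y − 0.91Y = 558
0.09Y = 558, so Y = 558/0.09 = 6200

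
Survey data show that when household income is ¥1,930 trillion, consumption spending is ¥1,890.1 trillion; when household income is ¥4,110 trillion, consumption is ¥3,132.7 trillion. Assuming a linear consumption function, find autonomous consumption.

MPC = ΔC/ΔY = (3132.7 − 1890.1)/(4110 − 1930) = 1242.6/2180 = 0.57
a = C − MPC·Y = 1890.1 − 0.57(1930) = 1890.1 − 1100.1 = 790

a = 790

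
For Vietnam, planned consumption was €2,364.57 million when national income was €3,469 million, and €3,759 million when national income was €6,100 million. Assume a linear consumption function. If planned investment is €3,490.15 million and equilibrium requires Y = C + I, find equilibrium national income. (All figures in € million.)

MPC = (3759 − 2364.57)/(6100 − 3469) = 1394.43/2631 = 0.53
a = 2364.57 − 0.53(3469) = 526
Equilibrium: Y = 526 + 0.53Y + 3490.15
0.47Y = 4016.15, so Y = 4016.15/0.47 = 8545

Y = 8545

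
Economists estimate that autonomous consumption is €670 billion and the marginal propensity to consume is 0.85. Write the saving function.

S = Y − C = Y − (670 + 0.85Y) = -670 + (1 − 0.85)Y

S = -670 + 0.15Y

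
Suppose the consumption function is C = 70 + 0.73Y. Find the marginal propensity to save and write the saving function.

MPS = 0.27; S = -70 + 0.27Y

MPS = 1 − MPC = 1 − 0.73 = 0.27
S = Y − C = -70 + 0.27Y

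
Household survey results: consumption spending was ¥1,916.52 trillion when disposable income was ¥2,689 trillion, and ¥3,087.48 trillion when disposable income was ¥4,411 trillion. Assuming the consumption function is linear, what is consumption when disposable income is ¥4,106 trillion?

C = 2880.08

MPC = (3087.48 − 1916.52)/(4411 − 2689) = 1170.96/1722 = 0.68
a = 1916.52 − 0.68(2689) = 1916.52 − 1828.52 = 88
C = 88 + 0.68(4106) = 88 + 2792.08 = 2880.08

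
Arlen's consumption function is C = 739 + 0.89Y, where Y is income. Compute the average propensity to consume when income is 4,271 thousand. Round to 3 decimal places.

APC = 1.063

C = 739 + 0.89(4271) = 4540.19
APC = C/Y = 4540.19/4271 = 1.063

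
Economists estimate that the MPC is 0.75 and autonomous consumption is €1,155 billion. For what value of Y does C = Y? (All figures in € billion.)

Y = 4620

At break-even, C = Y: 1155 + 0.75Y = Y
0.25Y = 1155, so Y = 1155/0.25 = 4620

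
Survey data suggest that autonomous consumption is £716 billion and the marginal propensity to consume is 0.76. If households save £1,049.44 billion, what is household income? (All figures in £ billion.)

S = Y − C = -716 + 0.24Y
-716 + 0.24Y = 1049.44, so 0.24Y = 1765.44 and Y = 7356

Y = 7356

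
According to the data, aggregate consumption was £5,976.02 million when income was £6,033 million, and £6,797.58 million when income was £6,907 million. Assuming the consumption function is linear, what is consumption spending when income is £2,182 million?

C = 2356.08

MPC = (6797.58 − 5976.02)/(6907 − 6033) = 821.56/874 = 0.94
a = 5976.02 − 0.94(6033) = 5976.02 − 5671.02 = 305
C = 305 + 0.94(2182) = 305 + 2051.08 = 2356.08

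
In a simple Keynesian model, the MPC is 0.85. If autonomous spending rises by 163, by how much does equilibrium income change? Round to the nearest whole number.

ΔY ≈ 1087

The multiplier is 1/(1 − MPC) = 1/0.15.
ΔY = 163/0.15 = 1086.67 ≈ 1087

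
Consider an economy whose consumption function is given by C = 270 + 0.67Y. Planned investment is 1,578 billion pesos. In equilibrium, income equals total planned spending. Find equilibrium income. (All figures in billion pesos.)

Y = 5600

Y = C + I = 270 + 0.67Y + 1578
Y − 0.67Y = 1848
0.33Y = 1848, so Y = 1848/0.33 = 5600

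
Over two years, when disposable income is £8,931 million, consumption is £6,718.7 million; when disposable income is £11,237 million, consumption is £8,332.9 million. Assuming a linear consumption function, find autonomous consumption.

a = 467

MPC = ΔC/ΔY = (8332.9 − 6718.7)/(11237 − 8931) = 1614.2/2306 = 0.7
a = C − MPC·Y = 6718.7 − 0.7(8931) = 6718.7 − 6251.7 = 467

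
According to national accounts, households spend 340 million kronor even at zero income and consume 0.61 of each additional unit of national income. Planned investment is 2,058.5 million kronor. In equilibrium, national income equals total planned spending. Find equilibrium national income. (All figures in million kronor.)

Y = C + I = 340 + 0.61Y + 2058.5
Y − 0.61Y = 2398.5
0.39Y = 2398.5, so Y = 2398.5/0.39 = 6150

Y = 6150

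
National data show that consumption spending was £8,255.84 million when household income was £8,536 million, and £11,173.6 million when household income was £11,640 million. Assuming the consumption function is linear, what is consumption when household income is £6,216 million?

C = 6075.04

MPC = (11173.6 − 8255.84)/(11640 − 8536) = 2917.76/3104 = 0.94
a = 8255.84 − 0.94(8536) = 8255.84 − 8023.84 = 232
C = 232 + 0.94(6216) = 232 + 5843.04 = 6075.04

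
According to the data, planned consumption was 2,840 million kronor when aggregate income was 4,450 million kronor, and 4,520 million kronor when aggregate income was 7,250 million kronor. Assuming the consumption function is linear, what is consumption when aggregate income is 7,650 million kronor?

MPC = (4520 − 2840)/(7250 − 4450) = 1680/2800 = 0.6
a = 2840 − 0.6(4450) = 2840 − 2670 = 170
C = 170 + 0.6(7650) = 170 + 4590 = 4760

C = 4760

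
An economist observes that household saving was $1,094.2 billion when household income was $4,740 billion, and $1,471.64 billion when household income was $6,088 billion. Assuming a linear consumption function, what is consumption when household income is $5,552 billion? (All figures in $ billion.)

C = 4230.44

MPS = ΔS/ΔY = (1471.64 − 1094.2)/(6088 − 4740) = 377.44/1348 = 0.28
MPC = 1 − MPS = 0.72
Autonomous saving = 1094.2 − 0.28(4740) = -233, so a = 233
C = 233 + 0.72(5552) = 233 + 3997.44 = 4230.44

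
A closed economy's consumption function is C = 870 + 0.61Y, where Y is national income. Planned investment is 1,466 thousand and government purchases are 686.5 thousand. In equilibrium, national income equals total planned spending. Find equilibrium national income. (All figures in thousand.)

Y = 7750

Y = C + I + G = 870 + 0.61Y + 1466 + 686.5
Y − 0.61Y = 3022.5
0.39Y = 3022.5, so Y = 3022.5/0.39 = 7750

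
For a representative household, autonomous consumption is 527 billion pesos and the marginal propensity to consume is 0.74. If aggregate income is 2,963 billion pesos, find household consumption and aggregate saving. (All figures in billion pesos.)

C = 2719.62; S = 243.38

C = 527 + 0.74(2963) = 527 + 2192.62 = 2719.62
S = Y − C = 2963 − 2719.62 = 243.38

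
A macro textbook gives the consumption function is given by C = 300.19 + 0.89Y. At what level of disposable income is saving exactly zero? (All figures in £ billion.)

Y = 2729

At break-even, C = Y: 300.19 + 0.89Y = Y
0.11Y = 300.19, so Y = 300.19/0.11 = 2729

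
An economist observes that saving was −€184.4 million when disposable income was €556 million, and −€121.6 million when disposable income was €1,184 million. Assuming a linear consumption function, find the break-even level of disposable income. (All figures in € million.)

MPS = ΔS/ΔY = (-121.6 − (-184.4))/(1184 − 556) = 62.8/628 = 0.1
MPC = 1 − MPS = 0.9
From S(556) = -184.4: −a + 0.1(556) = -184.4, so a = 55.6 − (-184.4) = 240
Break-even (S = 0): Y = a/MPS = 240/0.1 = 2400

Y = 2400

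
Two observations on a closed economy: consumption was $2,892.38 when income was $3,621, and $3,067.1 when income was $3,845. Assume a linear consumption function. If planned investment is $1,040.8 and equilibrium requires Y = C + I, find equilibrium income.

MPC = (3067.1 − 2892.38)/(3845 − 3621) = 174.72/224 = 0.78
a = 2892.38 − 0.78(3621) = 68
Equilibrium: Y = 68 + 0.78Y + 1040.8
0.22Y = 1108.8, so Y = 1108.8/0.22 = 5040

Y = 5040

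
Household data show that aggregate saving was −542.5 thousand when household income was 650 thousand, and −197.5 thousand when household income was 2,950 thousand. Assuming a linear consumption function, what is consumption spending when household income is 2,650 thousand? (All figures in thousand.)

C = 2892.5

MPS = ΔS/ΔY = (-197.5 − (-542.5))/(2950 − 650) = 345/2300 = 0.15
MPC = 1 − MPS = 0.85
Autonomous saving = -542.5 − 0.15(650) = -640, so a = 640
C = 640 + 0.85(2650) = 640 + 2252.5 = 2892.5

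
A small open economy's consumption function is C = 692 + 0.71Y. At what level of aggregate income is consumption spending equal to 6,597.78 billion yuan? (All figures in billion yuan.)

692 + 0.71Y = 6597.78
0.71Y = 5905.78, so Y = 5905.78/0.71 = 8318

Y = 8318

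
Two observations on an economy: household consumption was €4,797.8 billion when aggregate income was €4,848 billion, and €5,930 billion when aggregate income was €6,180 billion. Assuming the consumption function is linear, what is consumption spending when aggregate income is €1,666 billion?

C = 2093.1

MPC = (5930 − 4797.8)/(6180 − 4848) = 1132.2/1332 = 0.85
a = 4797.8 − 0.85(4848) = 4797.8 − 4120.8 = 677
C = 677 + 0.85(1666) = 677 + 1416.1 = 2093.1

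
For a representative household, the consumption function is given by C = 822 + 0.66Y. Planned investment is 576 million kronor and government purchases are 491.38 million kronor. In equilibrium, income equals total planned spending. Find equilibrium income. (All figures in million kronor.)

Y = 5557

Y = C + I + G = 822 + 0.66Y + 576 + 491.38
Y − 0.66Y = 1889.38
0.34Y = 1889.38, so Y = 1889.38/0.34 = 5557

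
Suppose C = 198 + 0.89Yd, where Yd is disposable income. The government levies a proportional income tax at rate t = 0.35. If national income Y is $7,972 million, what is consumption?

C = 4809.802

Yd = (1 − 0.35)(7972) = 0.65(7972) = 5181.8
C = 198 + 0.89(5181.8) = 198 + 4611.802 = 4809.802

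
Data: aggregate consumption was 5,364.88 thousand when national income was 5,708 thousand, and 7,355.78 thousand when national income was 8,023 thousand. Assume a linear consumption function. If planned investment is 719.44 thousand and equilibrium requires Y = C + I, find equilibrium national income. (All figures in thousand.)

Y = 8396

MPC = (7355.78 − 5364.88)/(8023 − 5708) = 1990.9/2315 = 0.86
a = 5364.88 − 0.86(5708) = 456
Equilibrium: Y = 456 + 0.86Y + 719.44
0.14Y = 1175.44, so Y = 1175.44/0.14 = 8396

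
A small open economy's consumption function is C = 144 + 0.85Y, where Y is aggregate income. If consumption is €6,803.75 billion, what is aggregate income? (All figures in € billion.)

144 + 0.85Y = 6803.75
0.85Y = 6659.75, so Y = 6659.75/0.85 = 7835

Y = 7835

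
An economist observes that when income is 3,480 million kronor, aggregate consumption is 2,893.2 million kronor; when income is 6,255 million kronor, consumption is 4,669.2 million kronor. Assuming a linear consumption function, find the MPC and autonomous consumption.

MPC = 0.64; a = 666

MPC = ΔC/ΔY = (4669.2 − 2893.2)/(6255 − 3480) = 1776/2775 = 0.64
a = C − MPC·Y = 2893.2 − 0.64(3480) = 2893.2 − 2227.2 = 666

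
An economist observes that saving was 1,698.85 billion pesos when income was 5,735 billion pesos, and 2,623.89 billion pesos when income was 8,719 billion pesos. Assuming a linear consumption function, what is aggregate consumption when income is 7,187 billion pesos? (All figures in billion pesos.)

C = 5038.03

MPS = ΔS/ΔY = (2623.89 − 1698.85)/(8719 − 5735) = 925.04/2984 = 0.31
MPC = 1 − MPS = 0.69
Autonomous saving = 1698.85 − 0.31(5735) = -79, so a = 79
C = 79 + 0.69(7187) = 79 + 4959.03 = 5038.03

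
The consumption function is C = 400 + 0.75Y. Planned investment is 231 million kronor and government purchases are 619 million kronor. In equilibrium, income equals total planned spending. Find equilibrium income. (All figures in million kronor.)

Y = 5000

Y = C + I + G = 400 + 0.75Y + 231 + 619
Y − 0.75Y = 1250
0.25Y = 1250, so Y = 1250/0.25 = 5000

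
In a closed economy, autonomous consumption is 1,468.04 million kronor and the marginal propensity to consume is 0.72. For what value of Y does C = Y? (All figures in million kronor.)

Y = 5243

At break-even, C = Y: 1468.04 + 0.72Y = Y
0.28Y = 1468.04, so Y = 1468.04/0.28 = 5243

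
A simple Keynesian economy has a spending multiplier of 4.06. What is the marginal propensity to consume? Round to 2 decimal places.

MPC = 0.75

k = 1/(1 − MPC), so 1 − MPC = 1/k = 1/4.06 = 0.2463
MPC = 1 − 0.2463 = 0.75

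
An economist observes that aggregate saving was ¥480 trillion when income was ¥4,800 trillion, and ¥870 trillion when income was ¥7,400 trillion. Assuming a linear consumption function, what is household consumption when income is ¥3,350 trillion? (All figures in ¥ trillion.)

C = 3087.5

MPS = ΔS/ΔY = (870 − 480)/(7400 − 4800) = 390/2600 = 0.15
MPC = 1 − MPS = 0.85
Autonomous saving = 480 − 0.15(4800) = -240, so a = 240
C = 240 + 0.85(3350) = 240 + 2847.5 = 3087.5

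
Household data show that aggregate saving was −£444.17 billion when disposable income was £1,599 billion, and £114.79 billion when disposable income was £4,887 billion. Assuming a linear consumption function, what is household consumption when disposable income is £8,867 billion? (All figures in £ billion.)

MPS = ΔS/ΔY = (114.79 − (-444.17))/(4887 − 1599) = 558.96/3288 = 0.17
MPC = 1 − MPS = 0.83
Autonomous saving = -444.17 − 0.17(1599) = -716, so a = 716
C = 716 + 0.83(8867) = 716 + 7359.61 = 8075.61

C = 8075.61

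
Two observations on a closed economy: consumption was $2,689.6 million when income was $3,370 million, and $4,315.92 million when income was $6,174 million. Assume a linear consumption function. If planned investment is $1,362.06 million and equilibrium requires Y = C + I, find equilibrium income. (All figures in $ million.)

MPC = (4315.92 − 2689.6)/(6174 − 3370) = 1626.32/2804 = 0.58
a = 2689.6 − 0.58(3370) = 735
Equilibrium: Y = 735 + 0.58Y + 1362.06
0.42Y = 2097.06, so Y = 2097.06/0.42 = 4993

Y = 4993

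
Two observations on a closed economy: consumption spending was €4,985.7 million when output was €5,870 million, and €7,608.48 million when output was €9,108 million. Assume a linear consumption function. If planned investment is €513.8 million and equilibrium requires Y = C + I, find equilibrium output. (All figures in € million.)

MPC = (7608.48 − 4985.7)/(9108 − 5870) = 2622.78/3238 = 0.81
a = 4985.7 − 0.81(5870) = 231
Equilibrium: Y = 231 + 0.81Y + 513.8
0.19Y = 744.8, so Y = 744.8/0.19 = 3920

Y = 3920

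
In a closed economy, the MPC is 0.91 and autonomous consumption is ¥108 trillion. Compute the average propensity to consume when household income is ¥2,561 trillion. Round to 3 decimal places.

C = 108 + 0.91(2561) = 2438.51
APC = C/Y = 2438.51/2561 = 0.952

APC = 0.952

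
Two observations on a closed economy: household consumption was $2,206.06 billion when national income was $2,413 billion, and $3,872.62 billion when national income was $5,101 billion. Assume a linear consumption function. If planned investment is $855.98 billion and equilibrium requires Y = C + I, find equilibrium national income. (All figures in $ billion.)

Y = 4121

MPC = (3872.62 − 2206.06)/(5101 − 2413) = 1666.56/2688 = 0.62
a = 2206.06 − 0.62(2413) = 710
Equilibrium: Y = 710 + 0.62Y + 855.98
0.38Y = 1565.98, so Y = 1565.98/0.38 = 4121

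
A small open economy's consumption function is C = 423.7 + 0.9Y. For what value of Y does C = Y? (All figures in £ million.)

Y = 4237

At break-even, C = Y: 423.7 + 0.9Y = Y
0.1Y = 423.7, so Y = 423.7/0.1 = 4237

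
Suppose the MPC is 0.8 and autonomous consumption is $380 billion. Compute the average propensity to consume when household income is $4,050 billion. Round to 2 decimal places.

APC = 0.89

C = 380 + 0.8(4050) = 3620
APC = C/Y = 3620/4050 = 0.89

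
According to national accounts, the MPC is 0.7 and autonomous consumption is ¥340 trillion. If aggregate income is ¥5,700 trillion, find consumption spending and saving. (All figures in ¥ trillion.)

C = 4330; S = 1370

C = 340 + 0.7(5700) = 340 + 3990 = 4330
S = Y − C = 5700 − 4330 = 1370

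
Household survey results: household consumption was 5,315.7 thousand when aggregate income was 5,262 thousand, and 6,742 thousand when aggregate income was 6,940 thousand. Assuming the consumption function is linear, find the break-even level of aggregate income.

MPC = (6742 − 5315.7)/(6940 − 5262) = 1426.3/1678 = 0.85
a = 5315.7 − 0.85(5262) = 5315.7 − 4472.7 = 843
Break-even: Y = a/(1−MPC) = 843/0.15 = 5620

Y = 5620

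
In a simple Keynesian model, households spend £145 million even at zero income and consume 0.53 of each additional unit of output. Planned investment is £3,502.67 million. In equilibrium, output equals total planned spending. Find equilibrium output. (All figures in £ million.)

Y = C + I = 145 + 0.53Y + 3502.67
Y − 0.53Y = 3647.67
0.47Y = 3647.67, so Y = 3647.67/0.47 = 7761

Y = 7761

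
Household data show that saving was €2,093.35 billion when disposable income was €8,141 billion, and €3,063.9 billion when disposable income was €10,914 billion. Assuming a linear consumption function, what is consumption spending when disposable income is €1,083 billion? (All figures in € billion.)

C = 1459.95

MPS = ΔS/ΔY = (3063.9 − 2093.35)/(10914 − 8141) = 970.55/2773 = 0.35
MPC = 1 − MPS = 0.65
Autonomous saving = 2093.35 − 0.35(8141) = -756, so a = 756
C = 756 + 0.65(1083) = 756 + 703.95 = 1459.95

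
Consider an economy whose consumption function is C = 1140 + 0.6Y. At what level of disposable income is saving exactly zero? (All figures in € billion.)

Y = 2850

At break-even, C = Y: 1140 + 0.6Y = Y
0.4Y = 1140, so Y = 1140/0.4 = 2850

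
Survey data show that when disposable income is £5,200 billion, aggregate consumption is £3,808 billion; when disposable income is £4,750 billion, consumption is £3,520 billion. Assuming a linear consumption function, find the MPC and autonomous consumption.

MPC = ΔC/ΔY = (3808 − 3520)/(5200 − 4750) = 288/450 = 0.64
a = C − MPC·Y = 3520 − 0.64(4750) = 3520 − 3040 = 480

MPC = 0.64; a = 480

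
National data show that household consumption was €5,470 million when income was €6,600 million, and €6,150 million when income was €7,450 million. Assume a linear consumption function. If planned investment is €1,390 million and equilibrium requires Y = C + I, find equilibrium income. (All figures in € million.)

Y = 7900

MPC = (6150 − 5470)/(7450 − 6600) = 680/850 = 0.8
a = 5470 − 0.8(6600) = 190
Equilibrium: Y = 190 + 0.8Y + 1390
0.2Y = 1580, so Y = 1580/0.2 = 7900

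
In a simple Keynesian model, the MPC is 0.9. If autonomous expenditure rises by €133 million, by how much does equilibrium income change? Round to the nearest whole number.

ΔY ≈ 1330

The multiplier is 1/(1 − MPC) = 1/0.1.
ΔY = 133/0.1 = 1330.00 ≈ 1330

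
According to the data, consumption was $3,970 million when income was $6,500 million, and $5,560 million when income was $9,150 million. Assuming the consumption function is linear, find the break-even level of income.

Y = 175

MPC = (5560 − 3970)/(9150 − 6500) = 1590/2650 = 0.6
a = 3970 − 0.6(6500) = 3970 − 3900 = 70
Break-even: Y = a/(1−MPC) = 70/0.4 = 175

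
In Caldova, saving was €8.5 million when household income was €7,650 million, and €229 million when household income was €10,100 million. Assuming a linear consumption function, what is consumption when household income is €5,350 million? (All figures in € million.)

C = 5548.5

MPS = ΔS/ΔY = (229 − 8.5)/(10100 − 7650) = 220.5/2450 = 0.09
MPC = 1 − MPS = 0.91
Autonomous saving = 8.5 − 0.09(7650) = -680, so a = 680
C = 680 + 0.91(5350) = 680 + 4868.5 = 5548.5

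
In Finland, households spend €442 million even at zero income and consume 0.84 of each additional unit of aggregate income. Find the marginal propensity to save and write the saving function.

MPS = 1 − MPC = 1 − 0.84 = 0.16
S = Y − C = -442 + 0.16Y

MPS = 0.16; S = -442 + 0.16Y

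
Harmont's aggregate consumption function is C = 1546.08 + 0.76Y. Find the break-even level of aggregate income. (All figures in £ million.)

Y = 6442

At break-even, C = Y: 1546.08 + 0.76Y = Y
0.24Y = 1546.08, so Y = 1546.08/0.24 = 6442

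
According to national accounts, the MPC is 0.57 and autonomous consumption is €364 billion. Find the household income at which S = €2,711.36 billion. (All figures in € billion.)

S = Y − C = -364 + 0.43Y
-364 + 0.43Y = 2711.36, so 0.43Y = 3075.36 and Y = 7152

Y = 7152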